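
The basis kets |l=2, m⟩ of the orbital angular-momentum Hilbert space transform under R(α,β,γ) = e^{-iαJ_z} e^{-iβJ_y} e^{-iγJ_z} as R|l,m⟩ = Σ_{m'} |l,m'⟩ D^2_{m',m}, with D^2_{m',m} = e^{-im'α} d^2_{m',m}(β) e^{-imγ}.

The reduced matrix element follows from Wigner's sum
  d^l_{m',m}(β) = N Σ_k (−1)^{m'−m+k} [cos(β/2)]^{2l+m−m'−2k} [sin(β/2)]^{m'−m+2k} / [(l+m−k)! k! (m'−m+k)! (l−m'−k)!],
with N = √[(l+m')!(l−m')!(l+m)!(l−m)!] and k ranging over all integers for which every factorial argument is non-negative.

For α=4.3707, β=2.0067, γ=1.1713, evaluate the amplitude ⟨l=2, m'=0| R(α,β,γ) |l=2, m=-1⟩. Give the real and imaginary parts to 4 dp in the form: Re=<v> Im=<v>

First d^2_{0,-1}(β=2.0067), then the phase factors e^{-i(0)α} and e^{-i(-1)γ}:
c=cos(2.0067/2)=0.537480, s=sin(2.0067/2)=0.843276; N=√[2·2·1·6]=4.898979
The bounds max(0,m−m')=0 and min(l+m,l−m')=1 give 2 terms
  k=0: (−1)^1·4.8990/(2)·0.5375^3·0.8433^1 = -0.320725
  k=1: (−1)^2·4.8990/(2)·0.5375^1·0.8433^3 = +0.789492
d^2_{0,-1}(2.0067) = -0.320725 +0.789492 = +0.468767
D = (+1.000000+0.000000i)·(+0.468767)·(+0.388954+0.921257i) = +0.182329+0.431855i

Re=0.1823 Im=0.4319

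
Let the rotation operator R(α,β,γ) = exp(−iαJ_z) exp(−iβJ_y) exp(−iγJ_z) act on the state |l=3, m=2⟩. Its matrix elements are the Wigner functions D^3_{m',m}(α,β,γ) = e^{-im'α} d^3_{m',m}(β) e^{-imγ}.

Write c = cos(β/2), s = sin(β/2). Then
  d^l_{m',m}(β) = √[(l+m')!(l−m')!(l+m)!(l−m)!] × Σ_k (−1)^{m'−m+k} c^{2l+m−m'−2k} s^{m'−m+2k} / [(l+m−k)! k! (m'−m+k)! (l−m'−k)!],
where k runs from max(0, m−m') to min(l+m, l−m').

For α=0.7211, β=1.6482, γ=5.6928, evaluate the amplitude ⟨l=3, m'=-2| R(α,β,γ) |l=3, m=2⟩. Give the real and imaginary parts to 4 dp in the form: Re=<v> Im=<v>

Re=-0.4455 Im=0.2543

Split into d^3_{-2,2}(β=1.6482) × two z-phases.
c=cos(1.6482/2)=0.679218, s=sin(1.6482/2)=0.733937; N=√[1·120·120·1]=120.000000
The bounds max(0,m−m')=4 and min(l+m,l−m')=5 give 2 terms
  k=4: (−1)^0·120.0000/(24)·0.6792^2·0.7339^4 = +0.669303
  k=5: (−1)^1·120.0000/(120)·0.6792^0·0.7339^6 = -0.156297
d^3_{-2,2}(1.6482) = +0.669303 -0.156297 = +0.513005
Phases: e^{-i·(-2)·0.7211}=+0.128242+0.991743i, e^{-i·(2)·5.6928}=+0.380212+0.924899i ⇒ D=-0.445547+0.254289i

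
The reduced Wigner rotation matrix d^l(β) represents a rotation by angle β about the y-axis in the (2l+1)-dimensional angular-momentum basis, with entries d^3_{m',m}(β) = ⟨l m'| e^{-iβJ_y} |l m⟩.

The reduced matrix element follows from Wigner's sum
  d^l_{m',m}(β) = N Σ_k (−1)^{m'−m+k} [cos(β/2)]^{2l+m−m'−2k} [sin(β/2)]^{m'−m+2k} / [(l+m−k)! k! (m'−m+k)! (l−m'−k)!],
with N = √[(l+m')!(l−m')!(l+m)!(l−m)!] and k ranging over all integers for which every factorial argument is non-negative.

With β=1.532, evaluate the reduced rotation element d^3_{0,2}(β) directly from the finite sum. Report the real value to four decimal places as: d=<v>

d^3_{0,2}(β=1.532) via Wigner's sum:
Half-angle: c=0.720689, s=0.693258. N=√(6·6·120·1)=65.726707
Admissible k: 2..3 (factorial args all ≥0)
  k=2: (−1)^0·65.7267/(12)·0.7207^4·0.6933^2 = +0.710139
  k=3: (−1)^1·65.7267/(12)·0.7207^2·0.6933^4 = -0.657108
d^3_{0,2}(1.532) = +0.710139 -0.657108 = +0.053031

d=0.0530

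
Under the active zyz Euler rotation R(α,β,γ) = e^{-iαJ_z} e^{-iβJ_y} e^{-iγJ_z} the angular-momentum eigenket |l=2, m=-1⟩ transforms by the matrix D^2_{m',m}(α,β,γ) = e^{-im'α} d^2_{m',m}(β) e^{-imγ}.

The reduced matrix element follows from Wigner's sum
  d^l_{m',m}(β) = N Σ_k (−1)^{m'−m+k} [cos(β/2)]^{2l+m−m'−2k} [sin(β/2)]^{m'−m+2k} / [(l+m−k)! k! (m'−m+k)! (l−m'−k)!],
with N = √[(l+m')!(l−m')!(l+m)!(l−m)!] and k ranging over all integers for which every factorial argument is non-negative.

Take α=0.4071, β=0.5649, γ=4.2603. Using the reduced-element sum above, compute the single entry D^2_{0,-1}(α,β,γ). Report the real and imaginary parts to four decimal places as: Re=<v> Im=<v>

First d^2_{0,-1}(β=0.5649), then the phase factors e^{-i(0)α} and e^{-i(-1)γ}:
With c≡cos(β/2)=0.960375 and s≡sin(β/2)=0.278709, N=[2·2·1·6]^{1/2}=4.898979
The bounds max(0,m−m')=0 and min(l+m,l−m')=1 give 2 terms
  k=0: (−1)^1·4.8990/(2)·0.9604^3·0.2787^1 = -0.604715
  k=1: (−1)^2·4.8990/(2)·0.9604^1·0.2787^3 = +0.050930
d^2_{0,-1}(0.5649) = -0.604715 +0.050930 = -0.553785
Phases: e^{-i·(0)·0.4071}=+1.000000+0.000000i, e^{-i·(-1)·4.2603}=-0.436846-0.899537i ⇒ D=+0.241918+0.498150i

Re=0.2419 Im=0.4981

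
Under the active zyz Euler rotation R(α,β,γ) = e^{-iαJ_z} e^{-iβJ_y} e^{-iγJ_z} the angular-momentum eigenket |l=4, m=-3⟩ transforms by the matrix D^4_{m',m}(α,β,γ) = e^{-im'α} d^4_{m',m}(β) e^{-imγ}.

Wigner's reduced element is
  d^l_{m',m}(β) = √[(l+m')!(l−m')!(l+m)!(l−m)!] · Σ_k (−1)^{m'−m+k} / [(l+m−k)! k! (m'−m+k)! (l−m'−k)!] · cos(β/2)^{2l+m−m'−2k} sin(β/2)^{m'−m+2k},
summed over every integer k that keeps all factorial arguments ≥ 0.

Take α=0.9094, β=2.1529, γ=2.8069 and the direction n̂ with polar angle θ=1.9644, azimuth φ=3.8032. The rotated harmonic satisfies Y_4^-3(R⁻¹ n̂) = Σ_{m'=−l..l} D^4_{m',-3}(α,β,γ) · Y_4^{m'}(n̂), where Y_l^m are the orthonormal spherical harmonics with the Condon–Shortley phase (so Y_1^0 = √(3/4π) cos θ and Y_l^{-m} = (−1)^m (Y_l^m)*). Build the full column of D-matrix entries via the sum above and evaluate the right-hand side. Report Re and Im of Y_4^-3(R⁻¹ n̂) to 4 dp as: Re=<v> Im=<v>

Need the full column D^4_{m',-3} for m'=−4..4 at α=0.9094, β=2.1529, γ=2.8069.
cos(β/2)=0.474456, sin(β/2)=0.880279
d^4_{-4,-3}: single k=1 term ⇒ +0.013475;  D = +0.011773-0.006556i
d^4_{-3,-3}: k∈[0..1] ⇒ +0.002568 -0.061875 = -0.059307;  D = -0.009058+0.058612i
d^4_{-2,-3}: k∈[0..1] ⇒ -0.017826 +0.184089 = +0.166263;  D = -0.114068-0.120962i
d^4_{-1,-3}: k∈[0..1] ⇒ +0.070160 -0.402518 = -0.332358;  D = +0.330870-0.031420i
d^4_{0,-3}: k∈[0..1] ⇒ -0.194047 +0.667966 = +0.473920;  D = -0.254431+0.399830i
d^4_{1,-3}: k∈[0..1] ⇒ +0.402518 -0.831352 = -0.428834;  D = -0.144094-0.403900i
d^4_{2,-3}: k∈[0..1] ⇒ -0.633689 +0.727114 = +0.093426;  D = +0.088721+0.029275i
d^4_{3,-3}: k∈[0..1] ⇒ +0.733184 -0.360548 = +0.372636;  D = +0.309496-0.207532i
d^4_{4,-3}: single k=0 term ⇒ -0.549647;  D = -0.038834+0.548273i
Y_4^{m'}(θ=1.9644,φ=3.8032) and Σ D·Y over m':
  (+0.0118-0.0066i)·(-0.2833-0.1530i)  (-0.0091+0.0586i)·(-0.1521-0.3462i)  (-0.1141-0.1210i)·(+0.0021-0.0082i)  (+0.3309-0.0314i)·(-0.2605+0.2028i)  (-0.2544+0.3998i)·(-0.0693+0.0000i)  (-0.1441-0.4039i)·(+0.2605+0.2028i)  (+0.0887+0.0293i)·(+0.0021+0.0082i)  (+0.3095-0.2075i)·(+0.1521-0.3462i)  (-0.0388+0.5483i)·(-0.2833+0.1530i)
Y_4^-3(R⁻¹ n̂) = -0.099370-0.391073i

Re=-0.0994 Im=-0.3911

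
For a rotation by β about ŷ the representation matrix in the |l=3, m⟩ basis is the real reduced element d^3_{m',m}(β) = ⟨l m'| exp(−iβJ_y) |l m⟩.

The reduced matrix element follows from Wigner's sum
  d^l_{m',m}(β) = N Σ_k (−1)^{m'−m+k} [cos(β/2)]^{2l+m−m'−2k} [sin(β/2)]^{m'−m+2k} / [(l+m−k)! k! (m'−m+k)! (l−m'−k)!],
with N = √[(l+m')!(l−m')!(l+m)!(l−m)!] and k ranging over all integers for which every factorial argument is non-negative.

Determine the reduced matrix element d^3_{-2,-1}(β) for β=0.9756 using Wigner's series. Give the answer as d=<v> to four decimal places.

d=0.3484

d^3_{-2,-1}(β=0.9756) via Wigner's sum:
With c≡cos(β/2)=0.883366 and s≡sin(β/2)=0.468684, N=[1·120·2·24]^{1/2}=75.894664
k∈{1,2} keeps every argument non-negative
  k=1: (−1)^0·75.8947/(24)·0.8834^5·0.4687^1 = +0.797230
  k=2: (−1)^1·75.8947/(12)·0.8834^3·0.4687^3 = -0.448840
d^3_{-2,-1}(0.9756) = +0.797230 -0.448840 = +0.348390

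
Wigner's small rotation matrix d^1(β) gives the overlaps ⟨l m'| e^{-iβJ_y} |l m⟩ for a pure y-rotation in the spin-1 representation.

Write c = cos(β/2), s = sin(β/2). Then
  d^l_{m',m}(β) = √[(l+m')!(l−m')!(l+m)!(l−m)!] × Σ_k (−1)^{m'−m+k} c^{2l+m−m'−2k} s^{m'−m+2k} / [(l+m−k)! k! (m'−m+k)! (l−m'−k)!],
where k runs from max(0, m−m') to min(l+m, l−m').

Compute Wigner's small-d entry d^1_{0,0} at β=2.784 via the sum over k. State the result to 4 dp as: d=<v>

d^1_{0,0}(β=2.784) via Wigner's sum:
Half-angle: c=0.177845, s=0.984058. N=√(1·1·1·1)=1.000000
k∈{0,1} keeps every argument non-negative
  k=0: (−1)^0·1.0000/(1)·0.1778^2·0.9841^0 = +0.031629
  k=1: (−1)^1·1.0000/(1)·0.1778^0·0.9841^2 = -0.968371
d^1_{0,0}(2.784) = +0.031629 -0.968371 = -0.936742

d=-0.9367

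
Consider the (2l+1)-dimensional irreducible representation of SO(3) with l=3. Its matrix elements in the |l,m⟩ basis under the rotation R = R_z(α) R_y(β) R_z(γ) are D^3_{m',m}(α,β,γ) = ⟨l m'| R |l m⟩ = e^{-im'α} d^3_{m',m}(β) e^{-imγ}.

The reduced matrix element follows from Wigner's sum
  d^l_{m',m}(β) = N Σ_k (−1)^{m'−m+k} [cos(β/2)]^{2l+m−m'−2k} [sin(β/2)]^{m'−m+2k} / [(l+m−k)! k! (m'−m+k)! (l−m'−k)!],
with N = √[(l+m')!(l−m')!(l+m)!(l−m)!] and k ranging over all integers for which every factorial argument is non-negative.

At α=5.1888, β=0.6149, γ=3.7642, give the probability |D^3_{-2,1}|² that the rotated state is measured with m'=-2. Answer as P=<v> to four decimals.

Split into d^3_{-2,1}(β=0.6149) × two z-phases.
With c≡cos(β/2)=0.953108 and s≡sin(β/2)=0.302629, N=[1·120·24·2]^{1/2}=75.894664
k∈{3,4} keeps every argument non-negative
  k=3: (−1)^0·75.8947/(12)·0.9531^3·0.3026^3 = +0.151771
  k=4: (−1)^1·75.8947/(24)·0.9531^1·0.3026^5 = -0.007651
d^3_{-2,1}(0.6149) = +0.151771 -0.007651 = +0.144121
|D^3_{-2,1}|² = |d^3_{-2,1}(β)|² = (+0.144121)² = 0.020771 (the z-rotation phases have unit modulus)

P=0.0208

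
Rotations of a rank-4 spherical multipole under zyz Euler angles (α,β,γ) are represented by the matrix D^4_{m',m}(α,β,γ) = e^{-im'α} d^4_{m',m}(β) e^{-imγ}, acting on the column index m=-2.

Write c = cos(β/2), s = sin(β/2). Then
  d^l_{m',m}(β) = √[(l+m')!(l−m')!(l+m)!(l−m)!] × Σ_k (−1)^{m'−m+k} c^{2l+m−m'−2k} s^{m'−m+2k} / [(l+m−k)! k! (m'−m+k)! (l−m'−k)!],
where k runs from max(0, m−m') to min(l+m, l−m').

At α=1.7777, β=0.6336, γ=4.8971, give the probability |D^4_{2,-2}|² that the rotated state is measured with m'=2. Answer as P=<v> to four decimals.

P=0.0111

D^4_{2,-2}(1.7777,0.6336,4.8971) = e^{-i·2·1.7777}·d^4_{2,-2}(0.6336)·e^{-i·-2·4.8971}. Compute d first:
Half-angle: c=0.950237, s=0.311527. N=√(720·2·2·720)=1440.000000
k: max(0,(-2)−(2))=0 … min(4+(-2),4−(2))=2
  k=0: (−1)^4·1440.0000/(96)·0.9502^4·0.3115^4 = +0.115187
  k=1: (−1)^5·1440.0000/(120)·0.9502^2·0.3115^6 = -0.009904
  k=2: (−1)^6·1440.0000/(1440)·0.9502^0·0.3115^8 = +0.000089
d^4_{2,-2}(0.6336) = +0.115187 -0.009904 +0.000089 = +0.105372
|D^4_{2,-2}|² = |d^4_{2,-2}(β)|² = (+0.105372)² = 0.011103 (the z-rotation phases have unit modulus)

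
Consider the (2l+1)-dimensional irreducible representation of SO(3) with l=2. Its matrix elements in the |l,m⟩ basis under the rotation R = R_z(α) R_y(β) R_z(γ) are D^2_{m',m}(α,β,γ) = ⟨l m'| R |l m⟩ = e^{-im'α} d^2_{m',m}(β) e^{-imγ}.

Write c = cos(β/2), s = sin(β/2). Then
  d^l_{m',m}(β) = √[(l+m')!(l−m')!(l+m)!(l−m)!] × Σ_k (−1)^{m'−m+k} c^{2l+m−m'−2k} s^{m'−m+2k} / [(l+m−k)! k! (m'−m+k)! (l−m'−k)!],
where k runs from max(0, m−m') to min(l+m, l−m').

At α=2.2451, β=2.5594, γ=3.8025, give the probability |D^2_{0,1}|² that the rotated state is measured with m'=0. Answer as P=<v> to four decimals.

P=0.3164

D^2_{0,1}(2.2451,2.5594,3.8025) = e^{-i·0·2.2451}·d^2_{0,1}(2.5594)·e^{-i·1·3.8025}. Compute d first:
With c≡cos(β/2)=0.287003 and s≡sin(β/2)=0.957930, N=[2·2·6·1]^{1/2}=4.898979
k∈{1,2} keeps every argument non-negative
  k=1: (−1)^0·4.8990/(2)·0.2870^3·0.9579^1 = +0.055471
  k=2: (−1)^1·4.8990/(2)·0.2870^1·0.9579^3 = -0.617963
d^2_{0,1}(2.5594) = +0.055471 -0.617963 = -0.562492
|D^2_{0,1}|² = |d^2_{0,1}(β)|² = (-0.562492)² = 0.316397 (the z-rotation phases have unit modulus)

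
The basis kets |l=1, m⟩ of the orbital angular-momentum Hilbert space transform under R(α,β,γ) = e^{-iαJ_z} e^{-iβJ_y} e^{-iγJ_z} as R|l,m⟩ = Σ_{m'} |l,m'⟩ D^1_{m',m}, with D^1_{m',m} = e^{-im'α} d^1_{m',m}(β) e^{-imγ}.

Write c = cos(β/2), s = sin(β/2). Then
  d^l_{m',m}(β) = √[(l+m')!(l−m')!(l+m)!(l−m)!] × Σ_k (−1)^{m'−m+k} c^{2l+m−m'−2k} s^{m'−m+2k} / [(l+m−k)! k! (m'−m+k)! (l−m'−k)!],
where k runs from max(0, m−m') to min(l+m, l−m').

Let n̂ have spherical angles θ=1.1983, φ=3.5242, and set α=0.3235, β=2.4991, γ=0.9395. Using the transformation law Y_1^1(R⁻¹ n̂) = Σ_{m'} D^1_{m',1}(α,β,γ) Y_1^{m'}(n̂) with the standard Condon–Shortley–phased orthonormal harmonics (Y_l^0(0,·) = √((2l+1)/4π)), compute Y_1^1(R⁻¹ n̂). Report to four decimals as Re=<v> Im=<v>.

Re=-0.0920 Im=0.1580

Need the full column D^1_{m',1} for m'=−1..1 at α=0.3235, β=2.4991, γ=0.9395.
cos(β/2)=0.315749, sin(β/2)=0.948843
d^1_{-1,1}: single k=2 term ⇒ +0.900302;  D = +0.734823-0.520172i
d^1_{0,1}: single k=1 term ⇒ +0.423693;  D = +0.250060-0.342032i
d^1_{1,1}: single k=0 term ⇒ +0.099698;  D = +0.030204-0.095012i
Y_1^{m'}(θ=1.1983,φ=3.5242) and Σ D·Y over m':
  (+0.7348-0.5202i)·(-0.2985+0.1201i)  (+0.2501-0.3420i)·(+0.1778+0.0000i)  (+0.0302-0.0950i)·(+0.2985+0.1201i)
Y_1^1(R⁻¹ n̂) = -0.091976+0.158014i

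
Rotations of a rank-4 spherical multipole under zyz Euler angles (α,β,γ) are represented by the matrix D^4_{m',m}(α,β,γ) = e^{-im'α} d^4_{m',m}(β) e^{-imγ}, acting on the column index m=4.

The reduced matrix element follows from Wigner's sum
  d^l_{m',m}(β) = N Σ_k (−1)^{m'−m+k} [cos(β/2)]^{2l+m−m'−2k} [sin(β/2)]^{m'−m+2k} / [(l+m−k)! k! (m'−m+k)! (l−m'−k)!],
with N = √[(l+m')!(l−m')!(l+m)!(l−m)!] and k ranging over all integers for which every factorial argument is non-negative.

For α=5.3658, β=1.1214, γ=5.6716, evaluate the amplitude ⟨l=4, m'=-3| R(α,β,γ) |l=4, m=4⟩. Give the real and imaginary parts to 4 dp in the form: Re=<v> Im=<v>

Re=0.0275 Im=-0.0087

Split into d^4_{-3,4}(β=1.1214) × two z-phases.
c=cos(1.1214/2)=0.846883, s=sin(1.1214/2)=0.531779; N=√[1·5040·40320·1]=14255.272709
The bounds max(0,m−m')=7 and min(l+m,l−m')=7 give 1 term
  k=7: (−1)^0·14255.2727/(5040)·0.8469^1·0.5318^7 = +0.028806
d^4_{-3,4}(1.1214) = +0.028806
Phases: e^{-i·(-3)·5.3658}=-0.925123-0.379667i, e^{-i·(4)·5.6716}=-0.767893+0.640579i ⇒ D=+0.027470-0.008673i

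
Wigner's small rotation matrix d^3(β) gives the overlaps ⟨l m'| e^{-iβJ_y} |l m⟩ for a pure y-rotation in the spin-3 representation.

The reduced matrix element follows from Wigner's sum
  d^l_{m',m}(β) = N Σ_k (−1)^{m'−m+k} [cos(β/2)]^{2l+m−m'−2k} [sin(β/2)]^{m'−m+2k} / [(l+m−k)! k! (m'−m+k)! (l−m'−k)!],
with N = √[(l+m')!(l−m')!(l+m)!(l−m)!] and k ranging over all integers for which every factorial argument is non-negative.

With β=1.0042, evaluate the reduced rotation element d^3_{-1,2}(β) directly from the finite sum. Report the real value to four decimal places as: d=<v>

d^3_{-1,2}(β=1.0042) via Wigner's sum:
With c≡cos(β/2)=0.876574 and s≡sin(β/2)=0.481267, N=[2·24·120·1]^{1/2}=75.894664
k∈{3,4} keeps every argument non-negative
  k=3: (−1)^0·75.8947/(12)·0.8766^3·0.4813^3 = +0.474848
  k=4: (−1)^1·75.8947/(24)·0.8766^1·0.4813^5 = -0.071568
d^3_{-1,2}(1.0042) = +0.474848 -0.071568 = +0.403280

d=0.4033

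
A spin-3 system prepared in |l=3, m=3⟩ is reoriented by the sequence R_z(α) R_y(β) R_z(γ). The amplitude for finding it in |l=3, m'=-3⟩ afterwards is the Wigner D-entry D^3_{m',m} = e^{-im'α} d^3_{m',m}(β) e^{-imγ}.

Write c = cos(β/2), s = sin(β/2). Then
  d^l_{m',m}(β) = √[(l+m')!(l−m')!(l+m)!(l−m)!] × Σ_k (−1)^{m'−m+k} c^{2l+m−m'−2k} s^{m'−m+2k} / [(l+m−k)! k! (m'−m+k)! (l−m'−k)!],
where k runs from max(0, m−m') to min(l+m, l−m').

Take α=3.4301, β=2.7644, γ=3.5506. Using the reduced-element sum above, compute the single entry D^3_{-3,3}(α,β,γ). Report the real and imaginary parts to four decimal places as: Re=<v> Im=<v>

Re=0.8402 Im=-0.3177

Split into d^3_{-3,3}(β=2.7644) × two z-phases.
Half-angle: c=0.187480, s=0.982268. N=√(1·720·720·1)=720.000000
Admissible k: 6..6 (factorial args all ≥0)
  k=6: (−1)^0·720.0000/(720)·0.1875^0·0.9823^6 = +0.898216
d^3_{-3,3}(2.7644) = +0.898216
D = (-0.648243-0.761434i)·(+0.898216)·(-0.337043+0.941489i) = +0.840162-0.317679i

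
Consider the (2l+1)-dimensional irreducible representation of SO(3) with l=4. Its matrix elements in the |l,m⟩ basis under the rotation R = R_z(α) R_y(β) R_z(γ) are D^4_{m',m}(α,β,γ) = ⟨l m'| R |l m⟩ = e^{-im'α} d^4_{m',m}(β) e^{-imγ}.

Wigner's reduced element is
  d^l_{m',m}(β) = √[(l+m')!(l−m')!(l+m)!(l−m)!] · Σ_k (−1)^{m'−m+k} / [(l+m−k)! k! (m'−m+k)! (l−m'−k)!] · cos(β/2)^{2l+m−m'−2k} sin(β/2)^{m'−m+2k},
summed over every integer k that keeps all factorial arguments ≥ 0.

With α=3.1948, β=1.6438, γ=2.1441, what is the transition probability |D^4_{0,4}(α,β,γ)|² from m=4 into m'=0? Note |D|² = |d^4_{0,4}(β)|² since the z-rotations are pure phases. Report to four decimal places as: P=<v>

D^4_{0,4}(3.1948,1.6438,2.1441) = e^{-i·0·3.1948}·d^4_{0,4}(1.6438)·e^{-i·4·2.1441}. Compute d first:
c=cos(1.6438/2)=0.680831, s=sin(1.6438/2)=0.732441; N=√[24·24·40320·1]=4819.161753
k: max(0,(4)−(0))=4 … min(4+(4),4−(0))=4
  k=4: (−1)^0·4819.1618/(576)·0.6808^4·0.7324^4 = +0.517363
d^4_{0,4}(1.6438) = +0.517363
|D^4_{0,4}|² = |d^4_{0,4}(β)|² = (+0.517363)² = 0.267665 (the z-rotation phases have unit modulus)

P=0.2677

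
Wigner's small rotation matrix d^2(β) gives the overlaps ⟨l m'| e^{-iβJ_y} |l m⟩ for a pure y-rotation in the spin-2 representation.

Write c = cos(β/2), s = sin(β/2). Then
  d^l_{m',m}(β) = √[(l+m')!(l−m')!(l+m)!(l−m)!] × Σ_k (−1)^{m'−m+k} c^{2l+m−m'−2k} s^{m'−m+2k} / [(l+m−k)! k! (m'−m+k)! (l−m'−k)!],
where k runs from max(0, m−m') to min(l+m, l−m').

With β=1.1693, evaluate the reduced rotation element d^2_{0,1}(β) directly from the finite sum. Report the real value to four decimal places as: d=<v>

d^2_{0,1}(β=1.1693) via Wigner's sum:
Half-angle: c=0.833905, s=0.551908. N=√(2·2·6·1)=4.898979
The bounds max(0,m−m')=1 and min(l+m,l−m')=2 give 2 terms
  k=1: (−1)^0·4.8990/(2)·0.8339^3·0.5519^1 = +0.783957
  k=2: (−1)^1·4.8990/(2)·0.8339^1·0.5519^3 = -0.343393
d^2_{0,1}(1.1693) = +0.783957 -0.343393 = +0.440564

d=0.4406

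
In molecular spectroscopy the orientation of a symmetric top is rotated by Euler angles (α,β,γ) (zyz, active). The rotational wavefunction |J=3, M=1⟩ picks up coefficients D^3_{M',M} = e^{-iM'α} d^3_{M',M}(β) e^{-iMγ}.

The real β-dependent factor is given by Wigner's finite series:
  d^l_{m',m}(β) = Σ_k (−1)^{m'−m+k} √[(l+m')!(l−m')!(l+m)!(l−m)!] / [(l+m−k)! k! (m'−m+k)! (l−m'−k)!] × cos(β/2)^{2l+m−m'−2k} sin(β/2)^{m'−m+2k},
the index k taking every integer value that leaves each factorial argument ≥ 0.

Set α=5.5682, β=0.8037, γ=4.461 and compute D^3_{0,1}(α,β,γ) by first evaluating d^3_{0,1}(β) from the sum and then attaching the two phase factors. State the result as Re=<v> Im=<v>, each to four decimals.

Re=-0.1092 Im=0.4253

Split into d^3_{0,1}(β=0.8037) × two z-phases.
Half-angle: c=0.920339, s=0.391122. N=√(6·6·24·2)=41.569219
k∈{1,2,3} keeps every argument non-negative
  k=1: (−1)^0·41.5692/(12)·0.9203^5·0.3911^1 = +0.894626
  k=2: (−1)^1·41.5692/(4)·0.9203^3·0.3911^3 = -0.484720
  k=3: (−1)^2·41.5692/(12)·0.9203^1·0.3911^5 = +0.029181
d^3_{0,1}(0.8037) = +0.894626 -0.484720 +0.029181 = +0.439087
Attach z-rotation phases: D = e^{-i(0)(5.5682)}·(+0.439087)·e^{-i(1)(4.461)} = -0.109223+0.425286i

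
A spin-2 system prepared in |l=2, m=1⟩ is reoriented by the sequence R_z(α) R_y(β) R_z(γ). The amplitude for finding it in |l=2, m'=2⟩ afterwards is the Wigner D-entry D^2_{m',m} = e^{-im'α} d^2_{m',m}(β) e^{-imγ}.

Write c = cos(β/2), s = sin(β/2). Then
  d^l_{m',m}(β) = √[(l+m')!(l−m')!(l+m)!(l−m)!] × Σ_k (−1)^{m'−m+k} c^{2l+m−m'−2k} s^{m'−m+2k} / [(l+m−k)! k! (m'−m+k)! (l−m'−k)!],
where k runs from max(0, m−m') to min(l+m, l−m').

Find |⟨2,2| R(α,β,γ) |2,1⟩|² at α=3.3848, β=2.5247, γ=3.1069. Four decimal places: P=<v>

D^2_{2,1}(3.3848,2.5247,3.1069) = e^{-i·2·3.3848}·d^2_{2,1}(2.5247)·e^{-i·1·3.1069}. Compute d first:
With c≡cos(β/2)=0.303579 and s≡sin(β/2)=0.952806, N=[24·1·6·1]^{1/2}=12.000000
k: max(0,(1)−(2))=0 … min(2+(1),2−(2))=0
  k=0: (−1)^1·12.0000/(6)·0.3036^3·0.9528^1 = -0.053315
d^2_{2,1}(2.5247) = -0.053315
|D^2_{2,1}|² = |d^2_{2,1}(β)|² = (-0.053315)² = 0.002842 (the z-rotation phases have unit modulus)

P=0.0028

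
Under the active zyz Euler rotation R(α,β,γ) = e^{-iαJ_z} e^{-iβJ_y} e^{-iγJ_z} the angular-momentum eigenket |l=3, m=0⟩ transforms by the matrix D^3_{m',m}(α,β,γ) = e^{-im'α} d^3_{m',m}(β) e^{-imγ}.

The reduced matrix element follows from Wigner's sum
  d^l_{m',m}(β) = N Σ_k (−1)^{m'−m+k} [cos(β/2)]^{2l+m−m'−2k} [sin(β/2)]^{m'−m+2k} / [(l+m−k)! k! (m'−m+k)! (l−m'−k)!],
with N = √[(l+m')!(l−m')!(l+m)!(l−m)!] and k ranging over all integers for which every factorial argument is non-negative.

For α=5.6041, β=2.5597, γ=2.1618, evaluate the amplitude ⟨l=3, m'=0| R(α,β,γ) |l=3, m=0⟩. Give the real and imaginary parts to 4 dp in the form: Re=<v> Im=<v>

Re=-0.2045 Im=0.0000

First d^3_{0,0}(β=2.5597), then the phase factors e^{-i(0)α} and e^{-i(0)γ}:
c=cos(2.5597/2)=0.286859, s=sin(2.5597/2)=0.957973; N=√[6·6·6·6]=36.000000
Admissible k: 0..3 (factorial args all ≥0)
  k=0: (−1)^0·36.0000/(36)·0.2869^6·0.9580^0 = +0.000557
  k=1: (−1)^1·36.0000/(4)·0.2869^4·0.9580^2 = -0.055927
  k=2: (−1)^2·36.0000/(4)·0.2869^2·0.9580^4 = +0.623723
  k=3: (−1)^3·36.0000/(36)·0.2869^0·0.9580^6 = -0.772893
d^3_{0,0}(2.5597) = +0.000557 -0.055927 +0.623723 -0.772893 = -0.204539
Phases: e^{-i·(0)·5.6041}=+1.000000+0.000000i, e^{-i·(0)·2.1618}=+1.000000+0.000000i ⇒ D=-0.204539+0.000000i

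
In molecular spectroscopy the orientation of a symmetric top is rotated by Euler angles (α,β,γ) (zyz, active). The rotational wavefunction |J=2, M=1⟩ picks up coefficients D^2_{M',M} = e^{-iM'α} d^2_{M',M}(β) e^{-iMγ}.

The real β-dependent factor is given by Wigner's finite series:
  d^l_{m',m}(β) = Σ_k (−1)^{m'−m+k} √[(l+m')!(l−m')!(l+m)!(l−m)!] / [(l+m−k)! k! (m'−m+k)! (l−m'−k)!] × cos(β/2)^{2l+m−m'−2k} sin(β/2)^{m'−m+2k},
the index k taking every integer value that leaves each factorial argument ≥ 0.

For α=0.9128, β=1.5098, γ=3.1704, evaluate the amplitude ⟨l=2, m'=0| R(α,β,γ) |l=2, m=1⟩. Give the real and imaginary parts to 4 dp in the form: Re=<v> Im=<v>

First d^2_{0,1}(β=1.5098), then the phase factors e^{-i(0)α} and e^{-i(1)γ}:
c=cos(1.5098/2)=0.728340, s=sin(1.5098/2)=0.685216; N=√[2·2·6·1]=4.898979
The bounds max(0,m−m')=1 and min(l+m,l−m')=2 give 2 terms
  k=1: (−1)^0·4.8990/(2)·0.7283^3·0.6852^1 = +0.648493
  k=2: (−1)^1·4.8990/(2)·0.7283^1·0.6852^3 = -0.573974
d^2_{0,1}(1.5098) = +0.648493 -0.573974 = +0.074520
D = (+1.000000+0.000000i)·(+0.074520)·(-0.999585+0.028803i) = -0.074489+0.002146i

Re=-0.0745 Im=0.0021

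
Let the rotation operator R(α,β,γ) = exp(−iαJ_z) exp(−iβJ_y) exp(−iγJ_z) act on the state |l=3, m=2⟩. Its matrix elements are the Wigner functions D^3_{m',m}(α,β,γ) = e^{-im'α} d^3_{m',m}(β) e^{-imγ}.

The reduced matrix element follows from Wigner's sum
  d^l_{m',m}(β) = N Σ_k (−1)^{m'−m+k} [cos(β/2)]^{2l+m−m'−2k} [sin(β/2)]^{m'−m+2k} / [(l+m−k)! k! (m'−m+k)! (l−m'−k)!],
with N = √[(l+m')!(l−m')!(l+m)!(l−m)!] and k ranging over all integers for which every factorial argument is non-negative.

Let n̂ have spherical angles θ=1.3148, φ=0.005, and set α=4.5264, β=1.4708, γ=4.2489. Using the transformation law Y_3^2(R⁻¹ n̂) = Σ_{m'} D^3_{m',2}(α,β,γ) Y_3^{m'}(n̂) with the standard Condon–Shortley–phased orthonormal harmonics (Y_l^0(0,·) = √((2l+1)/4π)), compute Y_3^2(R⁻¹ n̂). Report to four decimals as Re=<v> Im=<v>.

Re=-0.0140 Im=-0.1563

Need the full column D^3_{m',2} for m'=−3..3 at α=4.5264, β=1.4708, γ=4.2489.
cos(β/2)=0.741562, sin(β/2)=0.670884
d^3_{-3,2}: single k=5 term ⇒ +0.246865;  D = +0.089043-0.230247i
d^3_{-2,2}: k∈[4..5] ⇒ +0.556999 -0.091177 = +0.465823;  D = +0.395903+0.245462i
d^3_{-1,2}: k∈[3..4] ⇒ +0.778781 -0.318702 = +0.460079;  D = -0.310562+0.339447i
d^3_{0,2}: k∈[2..3] ⇒ +0.745498 -0.610162 = +0.135335;  D = -0.081235-0.108242i
d^3_{1,2}: k∈[1..2] ⇒ +0.475758 -0.778781 = -0.303023;  D = -0.271816+0.133937i
d^3_{2,2}: k∈[0..1] ⇒ +0.166298 -0.680543 = -0.514245;  D = -0.138077-0.495361i
d^3_{3,2}: single k=0 term ⇒ -0.368520;  D = +0.367163-0.031599i
Y_3^{m'}(θ=1.3148,φ=0.005) and Σ D·Y over m':
  (+0.0890-0.2302i)·(+0.3777-0.0057i)  (+0.3959+0.2455i)·(+0.2422-0.0024i)  (-0.3106+0.3394i)·(-0.2124+0.0011i)  (-0.0812-0.1082i)·(-0.2532+0.0000i)  (-0.2718+0.1339i)·(+0.2124+0.0011i)  (-0.1381-0.4954i)·(+0.2422+0.0024i)  (+0.3672-0.0316i)·(-0.3777-0.0057i)
Y_3^2(R⁻¹ n̂) = -0.014004-0.156295i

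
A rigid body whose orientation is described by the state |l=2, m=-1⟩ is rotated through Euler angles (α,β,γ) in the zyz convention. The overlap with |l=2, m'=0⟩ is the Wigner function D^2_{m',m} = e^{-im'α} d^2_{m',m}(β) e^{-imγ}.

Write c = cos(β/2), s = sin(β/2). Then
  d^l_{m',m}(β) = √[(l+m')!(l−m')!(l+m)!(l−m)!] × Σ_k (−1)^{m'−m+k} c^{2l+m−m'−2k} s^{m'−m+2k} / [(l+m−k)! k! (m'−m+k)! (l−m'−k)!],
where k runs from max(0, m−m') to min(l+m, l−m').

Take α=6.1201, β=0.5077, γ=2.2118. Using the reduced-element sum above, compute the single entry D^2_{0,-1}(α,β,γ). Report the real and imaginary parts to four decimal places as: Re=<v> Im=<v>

Re=0.3112 Im=-0.4170

D^2_{0,-1}(6.1201,0.5077,2.2118) = e^{-i·0·6.1201}·d^2_{0,-1}(0.5077)·e^{-i·-1·2.2118}. Compute d first:
With c≡cos(β/2)=0.967953 and s≡sin(β/2)=0.251132, N=[2·2·1·6]^{1/2}=4.898979
k: max(0,(-1)−(0))=0 … min(2+(-1),2−(0))=1
  k=0: (−1)^1·4.8990/(2)·0.9680^3·0.2511^1 = -0.557880
  k=1: (−1)^2·4.8990/(2)·0.9680^1·0.2511^3 = +0.037552
d^2_{0,-1}(0.5077) = -0.557880 +0.037552 = -0.520328
D = (+1.000000+0.000000i)·(-0.520328)·(-0.598000+0.801496i) = +0.311156-0.417041i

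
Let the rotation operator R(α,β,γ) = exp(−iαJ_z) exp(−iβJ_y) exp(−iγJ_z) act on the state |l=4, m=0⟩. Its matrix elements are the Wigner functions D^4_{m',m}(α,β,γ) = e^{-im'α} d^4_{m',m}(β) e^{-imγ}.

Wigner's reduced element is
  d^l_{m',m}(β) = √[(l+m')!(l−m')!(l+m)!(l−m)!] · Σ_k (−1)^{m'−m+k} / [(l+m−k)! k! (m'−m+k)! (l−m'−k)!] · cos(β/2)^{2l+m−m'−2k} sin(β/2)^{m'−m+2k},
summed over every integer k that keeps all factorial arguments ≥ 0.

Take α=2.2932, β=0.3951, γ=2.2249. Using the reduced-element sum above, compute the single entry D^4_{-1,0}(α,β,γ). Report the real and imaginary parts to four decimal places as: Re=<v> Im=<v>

Split into d^4_{-1,0}(β=0.3951) × two z-phases.
Half-angle: c=0.980550, s=0.196268. N=√(6·120·24·24)=643.987578
k∈{1,2,3,4} keeps every argument non-negative
  k=1: (−1)^0·643.9876/(144)·0.9806^7·0.1963^1 = +0.764985
  k=2: (−1)^1·643.9876/(24)·0.9806^5·0.1963^3 = -0.183891
  k=3: (−1)^2·643.9876/(24)·0.9806^3·0.1963^5 = +0.007367
  k=4: (−1)^3·643.9876/(144)·0.9806^1·0.1963^7 = -0.000049
d^4_{-1,0}(0.3951) = +0.764985 -0.183891 +0.007367 -0.000049 = +0.588412
Attach z-rotation phases: D = e^{-i(-1)(2.2932)}·(+0.588412)·e^{-i(0)(2.2249)} = -0.389052+0.441438i

Re=-0.3891 Im=0.4414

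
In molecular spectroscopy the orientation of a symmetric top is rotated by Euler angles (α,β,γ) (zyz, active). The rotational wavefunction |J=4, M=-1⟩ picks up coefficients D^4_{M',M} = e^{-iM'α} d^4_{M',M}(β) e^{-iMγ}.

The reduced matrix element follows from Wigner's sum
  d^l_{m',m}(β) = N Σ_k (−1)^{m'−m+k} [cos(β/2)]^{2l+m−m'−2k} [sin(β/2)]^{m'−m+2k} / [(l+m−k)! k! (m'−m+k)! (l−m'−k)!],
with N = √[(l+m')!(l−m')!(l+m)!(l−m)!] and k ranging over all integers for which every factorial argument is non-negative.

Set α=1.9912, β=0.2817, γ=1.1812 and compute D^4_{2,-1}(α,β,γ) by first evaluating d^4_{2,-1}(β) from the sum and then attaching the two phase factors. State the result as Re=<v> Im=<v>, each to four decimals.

D^4_{2,-1}(1.9912,0.2817,1.1812) = e^{-i·2·1.9912}·d^4_{2,-1}(0.2817)·e^{-i·-1·1.1812}. Compute d first:
c=cos(0.2817/2)=0.990097, s=sin(0.2817/2)=0.140385; N=√[720·2·6·120]=1018.233765
k∈{0,1,2} keeps every argument non-negative
  k=0: (−1)^3·1018.2338/(72)·0.9901^5·0.1404^3 = -0.037227
  k=1: (−1)^4·1018.2338/(48)·0.9901^3·0.1404^5 = +0.001123
  k=2: (−1)^5·1018.2338/(240)·0.9901^1·0.1404^7 = -0.000005
d^4_{2,-1}(0.2817) = -0.037227 +0.001123 -0.000005 = -0.036109
Attach z-rotation phases: D = e^{-i(2)(1.9912)}·(-0.036109)·e^{-i(-1)(1.1812)} = +0.034038+0.012055i

Re=0.0340 Im=0.0121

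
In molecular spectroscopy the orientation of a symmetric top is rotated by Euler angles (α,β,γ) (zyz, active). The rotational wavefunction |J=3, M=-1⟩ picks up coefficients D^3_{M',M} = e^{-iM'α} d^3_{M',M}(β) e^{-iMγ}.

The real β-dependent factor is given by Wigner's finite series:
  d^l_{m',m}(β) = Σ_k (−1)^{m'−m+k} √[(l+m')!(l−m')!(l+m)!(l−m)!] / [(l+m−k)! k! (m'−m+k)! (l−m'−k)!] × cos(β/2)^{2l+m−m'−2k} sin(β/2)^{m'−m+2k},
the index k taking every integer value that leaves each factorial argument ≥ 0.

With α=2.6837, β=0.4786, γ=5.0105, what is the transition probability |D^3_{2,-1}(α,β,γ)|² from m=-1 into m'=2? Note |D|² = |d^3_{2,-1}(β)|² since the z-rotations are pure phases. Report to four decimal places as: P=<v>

Split into d^3_{2,-1}(β=0.4786) × two z-phases.
With c≡cos(β/2)=0.971504 and s≡sin(β/2)=0.237023, N=[120·1·2·24]^{1/2}=75.894664
The bounds max(0,m−m')=0 and min(l+m,l−m')=1 give 2 terms
  k=0: (−1)^3·75.8947/(12)·0.9715^3·0.2370^3 = -0.077221
  k=1: (−1)^4·75.8947/(24)·0.9715^1·0.2370^5 = +0.002298
d^3_{2,-1}(0.4786) = -0.077221 +0.002298 = -0.074922
|D^3_{2,-1}|² = |d^3_{2,-1}(β)|² = (-0.074922)² = 0.005613 (the z-rotation phases have unit modulus)

P=0.0056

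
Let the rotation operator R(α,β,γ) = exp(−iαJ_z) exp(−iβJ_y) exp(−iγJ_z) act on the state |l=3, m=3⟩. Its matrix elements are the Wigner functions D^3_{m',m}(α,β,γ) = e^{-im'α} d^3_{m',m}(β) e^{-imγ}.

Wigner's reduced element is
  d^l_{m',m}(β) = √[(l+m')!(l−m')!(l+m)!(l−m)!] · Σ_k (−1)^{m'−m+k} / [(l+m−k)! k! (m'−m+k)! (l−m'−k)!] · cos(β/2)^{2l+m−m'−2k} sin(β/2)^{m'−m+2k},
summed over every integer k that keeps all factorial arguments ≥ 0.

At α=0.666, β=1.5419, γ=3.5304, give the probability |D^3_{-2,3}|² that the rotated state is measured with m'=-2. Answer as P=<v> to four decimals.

Split into d^3_{-2,3}(β=1.5419) × two z-phases.
c=cos(1.5419/2)=0.717249, s=sin(1.5419/2)=0.696817; N=√[1·120·720·1]=293.938769
The bounds max(0,m−m')=5 and min(l+m,l−m')=5 give 1 term
  k=5: (−1)^0·293.9388/(120)·0.7172^1·0.6968^5 = +0.288628
d^3_{-2,3}(1.5419) = +0.288628
|D^3_{-2,3}|² = |d^3_{-2,3}(β)|² = (+0.288628)² = 0.083306 (the z-rotation phases have unit modulus)

P=0.0833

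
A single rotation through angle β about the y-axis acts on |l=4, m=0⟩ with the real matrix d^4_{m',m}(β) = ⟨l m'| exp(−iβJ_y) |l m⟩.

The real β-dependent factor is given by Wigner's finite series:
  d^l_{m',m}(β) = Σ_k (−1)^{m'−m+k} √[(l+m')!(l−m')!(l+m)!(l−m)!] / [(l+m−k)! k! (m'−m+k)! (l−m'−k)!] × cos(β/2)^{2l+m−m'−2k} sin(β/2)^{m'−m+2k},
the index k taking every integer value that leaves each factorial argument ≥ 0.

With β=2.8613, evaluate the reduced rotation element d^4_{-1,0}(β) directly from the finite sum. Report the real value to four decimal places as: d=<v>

d=-0.5148

d^4_{-1,0}(β=2.8613) via Wigner's sum:
With c≡cos(β/2)=0.139688 and s≡sin(β/2)=0.990196, N=[6·120·24·24]^{1/2}=643.987578
k∈{1,2,3,4} keeps every argument non-negative
  k=1: (−1)^0·643.9876/(144)·0.1397^7·0.9902^1 = +0.000005
  k=2: (−1)^1·643.9876/(24)·0.1397^5·0.9902^3 = -0.001386
  k=3: (−1)^2·643.9876/(24)·0.1397^3·0.9902^5 = +0.069622
  k=4: (−1)^3·643.9876/(144)·0.1397^1·0.9902^7 = -0.583070
d^4_{-1,0}(2.8613) = +0.000005 -0.001386 +0.069622 -0.583070 = -0.514829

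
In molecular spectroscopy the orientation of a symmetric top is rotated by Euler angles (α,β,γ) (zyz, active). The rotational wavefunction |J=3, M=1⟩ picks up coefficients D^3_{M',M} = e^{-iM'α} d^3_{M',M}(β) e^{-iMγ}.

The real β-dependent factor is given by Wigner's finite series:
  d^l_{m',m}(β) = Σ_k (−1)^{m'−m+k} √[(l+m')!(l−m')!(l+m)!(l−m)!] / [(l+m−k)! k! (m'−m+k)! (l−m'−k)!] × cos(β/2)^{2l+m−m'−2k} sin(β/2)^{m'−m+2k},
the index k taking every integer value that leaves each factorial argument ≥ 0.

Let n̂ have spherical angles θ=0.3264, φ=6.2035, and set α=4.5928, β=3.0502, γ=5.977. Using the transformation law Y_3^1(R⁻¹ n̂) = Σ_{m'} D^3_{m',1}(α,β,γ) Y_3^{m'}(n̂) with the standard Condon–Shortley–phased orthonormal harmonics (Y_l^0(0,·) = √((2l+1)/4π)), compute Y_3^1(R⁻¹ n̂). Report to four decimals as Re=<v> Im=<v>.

Need the full column D^3_{m',1} for m'=−3..3 at α=4.5928, β=3.0502, γ=5.977.
cos(β/2)=0.045680, sin(β/2)=0.998956
d^3_{-3,1}: single k=4 term ⇒ +0.008048;  D = +0.000423+0.008037i
d^3_{-2,1}: k∈[3..4] ⇒ +0.000601 -0.143702 = -0.143101;  D = +0.142780+0.009582i
d^3_{-1,1}: k∈[2..4] ⇒ +0.000026 -0.016624 +0.993753 = +0.977155;  D = +0.181277-0.960193i
d^3_{0,1}: k∈[1..3] ⇒ +0.000001 -0.000988 +0.157417 = +0.156431;  D = +0.149155+0.047152i
d^3_{1,1}: k∈[0..2] ⇒ +0.000000 -0.000035 +0.012468 = +0.012433;  D = -0.005135+0.011323i
d^3_{2,1}: k∈[0..1] ⇒ -0.000001 +0.000601 = +0.000600;  D = -0.000513-0.000311i
d^3_{3,1}: single k=0 term ⇒ +0.000017;  D = +0.000010-0.000013i
Y_3^{m'}(θ=0.3264,φ=6.2035) and Σ D·Y over m':
  (+0.0004+0.0080i)·(+0.0134+0.0033i)  (+0.1428+0.0096i)·(+0.0983+0.0158i)  (+0.1813-0.9602i)·(+0.3601+0.0288i)  (+0.1492+0.0472i)·(+0.5252+0.0000i)  (-0.0051+0.0113i)·(-0.3601+0.0288i)  (-0.0005-0.0003i)·(+0.0983-0.0158i)  (+0.0000-0.0000i)·(-0.0134+0.0033i)
Y_3^1(R⁻¹ n̂) = +0.186553-0.316709i

Re=0.1866 Im=-0.3167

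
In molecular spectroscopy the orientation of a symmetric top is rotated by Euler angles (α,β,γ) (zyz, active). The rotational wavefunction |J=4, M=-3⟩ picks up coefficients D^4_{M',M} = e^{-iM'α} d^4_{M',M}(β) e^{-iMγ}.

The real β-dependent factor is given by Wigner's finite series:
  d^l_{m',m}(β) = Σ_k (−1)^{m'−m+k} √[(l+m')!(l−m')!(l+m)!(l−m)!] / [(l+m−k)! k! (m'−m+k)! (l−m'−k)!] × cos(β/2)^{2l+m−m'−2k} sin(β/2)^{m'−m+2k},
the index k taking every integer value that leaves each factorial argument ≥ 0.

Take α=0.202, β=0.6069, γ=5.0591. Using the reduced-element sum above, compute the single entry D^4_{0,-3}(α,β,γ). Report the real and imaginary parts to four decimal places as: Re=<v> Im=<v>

Re=0.1944 Im=-0.1141

Split into d^4_{0,-3}(β=0.6069) × two z-phases.
Half-angle: c=0.954311, s=0.298814. N=√(24·24·1·5040)=1703.830978
Admissible k: 0..1 (factorial args all ≥0)
  k=0: (−1)^3·1703.8310/(144)·0.9543^5·0.2988^3 = -0.249873
  k=1: (−1)^4·1703.8310/(144)·0.9543^3·0.2988^5 = +0.024499
d^4_{0,-3}(0.6069) = -0.249873 +0.024499 = -0.225374
Phases: e^{-i·(0)·0.202}=+1.000000+0.000000i, e^{-i·(-3)·5.0591}=-0.862472+0.506106i ⇒ D=+0.194379-0.114063i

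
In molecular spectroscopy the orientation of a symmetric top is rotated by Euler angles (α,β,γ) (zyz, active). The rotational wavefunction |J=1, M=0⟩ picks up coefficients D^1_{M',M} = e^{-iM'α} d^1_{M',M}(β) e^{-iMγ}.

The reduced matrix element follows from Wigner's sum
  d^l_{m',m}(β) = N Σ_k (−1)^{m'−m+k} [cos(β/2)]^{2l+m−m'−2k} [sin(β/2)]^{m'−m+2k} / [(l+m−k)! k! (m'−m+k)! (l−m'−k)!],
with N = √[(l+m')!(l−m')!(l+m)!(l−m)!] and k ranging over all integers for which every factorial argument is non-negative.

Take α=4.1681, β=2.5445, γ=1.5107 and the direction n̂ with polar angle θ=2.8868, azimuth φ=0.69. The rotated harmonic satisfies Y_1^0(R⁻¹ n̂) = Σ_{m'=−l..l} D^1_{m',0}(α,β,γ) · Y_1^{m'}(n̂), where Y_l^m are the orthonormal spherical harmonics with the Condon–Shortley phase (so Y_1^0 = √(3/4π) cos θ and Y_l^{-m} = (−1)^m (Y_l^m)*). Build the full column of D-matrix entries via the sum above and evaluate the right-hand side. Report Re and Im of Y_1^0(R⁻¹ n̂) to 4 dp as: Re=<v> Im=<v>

Re=0.3257 Im=0.0000

Need the full column D^1_{m',0} for m'=−1..1 at α=4.1681, β=2.5445, γ=1.5107.
cos(β/2)=0.294131, sin(β/2)=0.955765
d^1_{-1,0}: single k=1 term ⇒ +0.397564;  D = -0.205863-0.340114i
d^1_{0,0}: k∈[0..1] ⇒ +0.086513 -0.913487 = -0.826974;  D = -0.826974+0.000000i
d^1_{1,0}: single k=0 term ⇒ -0.397564;  D = +0.205863-0.340114i
Y_1^{m'}(θ=2.8868,φ=0.69) and Σ D·Y over m':
  (-0.2059-0.3401i)·(+0.0672-0.0554i)  (-0.8270+0.0000i)·(-0.4728+0.0000i)  (+0.2059-0.3401i)·(-0.0672-0.0554i)
Y_1^0(R⁻¹ n̂) = +0.325660+0.000000i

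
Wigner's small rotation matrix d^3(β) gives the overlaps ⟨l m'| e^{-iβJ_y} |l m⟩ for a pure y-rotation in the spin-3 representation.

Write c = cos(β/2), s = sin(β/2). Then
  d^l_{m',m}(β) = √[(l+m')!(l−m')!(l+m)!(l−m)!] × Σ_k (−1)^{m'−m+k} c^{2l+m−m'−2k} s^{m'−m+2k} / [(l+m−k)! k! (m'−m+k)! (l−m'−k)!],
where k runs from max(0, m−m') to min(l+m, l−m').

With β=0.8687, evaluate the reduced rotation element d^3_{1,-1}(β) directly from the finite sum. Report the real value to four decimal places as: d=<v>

d=0.5186

d^3_{1,-1}(β=0.8687) via Wigner's sum:
With c≡cos(β/2)=0.907144 and s≡sin(β/2)=0.420821, N=[24·2·2·24]^{1/2}=48.000000
The bounds max(0,m−m')=0 and min(l+m,l−m')=2 give 3 terms
  k=0: (−1)^2·48.0000/(8)·0.9071^4·0.4208^2 = +0.719532
  k=1: (−1)^3·48.0000/(6)·0.9071^2·0.4208^4 = -0.206458
  k=2: (−1)^4·48.0000/(48)·0.9071^0·0.4208^6 = +0.005554
d^3_{1,-1}(0.8687) = +0.719532 -0.206458 +0.005554 = +0.518628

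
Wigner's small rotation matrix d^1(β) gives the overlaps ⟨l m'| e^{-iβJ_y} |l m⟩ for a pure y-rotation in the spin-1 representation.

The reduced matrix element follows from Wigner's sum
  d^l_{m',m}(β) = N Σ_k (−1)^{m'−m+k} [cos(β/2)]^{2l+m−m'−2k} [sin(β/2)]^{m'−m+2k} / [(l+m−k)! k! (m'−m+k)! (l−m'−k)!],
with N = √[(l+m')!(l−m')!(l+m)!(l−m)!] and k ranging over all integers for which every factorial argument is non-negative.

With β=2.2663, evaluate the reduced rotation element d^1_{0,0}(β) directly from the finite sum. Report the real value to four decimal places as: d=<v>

d=-0.6408

d^1_{0,0}(β=2.2663) via Wigner's sum:
c=cos(2.2663/2)=0.423809, s=sin(2.2663/2)=0.905752; N=√[1·1·1·1]=1.000000
k: max(0,(0)−(0))=0 … min(1+(0),1−(0))=1
  k=0: (−1)^0·1.0000/(1)·0.4238^2·0.9058^0 = +0.179614
  k=1: (−1)^1·1.0000/(1)·0.4238^0·0.9058^2 = -0.820386
d^1_{0,0}(2.2663) = +0.179614 -0.820386 = -0.640772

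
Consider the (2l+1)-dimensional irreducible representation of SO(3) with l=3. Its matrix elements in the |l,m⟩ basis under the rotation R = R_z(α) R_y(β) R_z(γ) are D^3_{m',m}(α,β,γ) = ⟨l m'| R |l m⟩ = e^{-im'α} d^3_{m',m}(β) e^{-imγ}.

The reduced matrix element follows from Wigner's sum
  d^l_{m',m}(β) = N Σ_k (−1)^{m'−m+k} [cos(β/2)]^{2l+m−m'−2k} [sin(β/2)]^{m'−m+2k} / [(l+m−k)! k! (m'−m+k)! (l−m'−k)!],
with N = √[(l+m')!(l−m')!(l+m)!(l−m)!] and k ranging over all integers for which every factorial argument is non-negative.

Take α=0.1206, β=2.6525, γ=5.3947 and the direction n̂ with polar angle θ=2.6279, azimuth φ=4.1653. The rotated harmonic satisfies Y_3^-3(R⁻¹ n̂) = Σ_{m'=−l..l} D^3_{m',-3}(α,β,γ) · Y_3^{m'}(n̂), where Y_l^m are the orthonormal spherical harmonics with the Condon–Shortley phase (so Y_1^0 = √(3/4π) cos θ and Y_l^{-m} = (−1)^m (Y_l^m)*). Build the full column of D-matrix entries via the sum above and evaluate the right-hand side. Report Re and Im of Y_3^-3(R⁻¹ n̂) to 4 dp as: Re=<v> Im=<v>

Need the full column D^3_{m',-3} for m'=−3..3 at α=0.1206, β=2.6525, γ=5.3947.
cos(β/2)=0.242116, sin(β/2)=0.970247
d^3_{-3,-3}: single k=0 term ⇒ +0.000201;  D = -0.000135-0.000150i
d^3_{-2,-3}: single k=0 term ⇒ -0.001977;  D = +0.001490+0.001300i
d^3_{-1,-3}: single k=0 term ⇒ +0.012529;  D = -0.010363-0.007040i
d^3_{0,-3}: single k=0 term ⇒ -0.057974;  D = +0.051526+0.026572i
d^3_{1,-3}: single k=0 term ⇒ +0.201198;  D = -0.188615-0.070036i
d^3_{2,-3}: single k=0 term ⇒ -0.509931;  D = +0.495923+0.118703i
d^3_{3,-3}: single k=0 term ⇒ +0.834247;  D = -0.828800-0.095177i
Y_3^{m'}(θ=2.6279,φ=4.1653) and Σ D·Y over m':
  (-0.0001-0.0001i)·(+0.0494+0.0035i)  (+0.0015+0.0013i)·(+0.0986+0.1910i)  (-0.0104-0.0070i)·(-0.2307+0.3788i)  (+0.0515+0.0266i)·(-0.2576+0.0000i)  (-0.1886-0.0700i)·(+0.2307+0.3788i)  (+0.4959+0.1187i)·(+0.0986-0.1910i)  (-0.8288-0.0952i)·(-0.0494+0.0035i)
Y_3^-3(R⁻¹ n̂) = +0.087519-0.177534i

Re=0.0875 Im=-0.1775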